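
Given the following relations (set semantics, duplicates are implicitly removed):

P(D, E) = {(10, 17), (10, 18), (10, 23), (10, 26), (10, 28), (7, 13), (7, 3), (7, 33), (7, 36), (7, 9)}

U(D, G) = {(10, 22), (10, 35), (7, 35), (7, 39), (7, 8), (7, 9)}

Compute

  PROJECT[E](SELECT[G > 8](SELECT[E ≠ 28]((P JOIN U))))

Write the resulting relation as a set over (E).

{13, 17, 18, 23, 26, 3, 33, 36, 9}

Natural join on D: {(10, 17, 22), (10, 17, 35), (10, 18, 22), (10, 18, 35), (10, 23, 22), (10, 23, 35), (10, 26, 22), (10, 26, 35), (10, 28, 22), (10, 28, 35), (7, 13, 35), (7, 13, 39), (7, 13, 8), (7, 13, 9), (7, 3, 35), (7, 3, 39), (7, 3, 8), (7, 3, 9), (7, 33, 35), (7, 33, 39), (7, 33, 8), (7, 33, 9), (7, 36, 35), (7, 36, 39), (7, 36, 8), (7, 36, 9), (7, 9, 35), (7, 9, 39), (7, 9, 8), (7, 9, 9)}
Filtering on E ≠ 28 leaves {(10, 17, 22), (10, 17, 35), (10, 18, 22), (10, 18, 35), (10, 23, 22), (10, 23, 35), (10, 26, 22), (10, 26, 35), (7, 13, 35), (7, 13, 39), (7, 13, 8), (7, 13, 9), (7, 3, 35), (7, 3, 39), (7, 3, 8), (7, 3, 9), (7, 33, 35), (7, 33, 39), (7, 33, 8), (7, 33, 9), (7, 36, 35), (7, 36, 39), (7, 36, 8), (7, 36, 9), (7, 9, 35), (7, 9, 39), (7, 9, 8), (7, 9, 9)}.
Filtering on G > 8 leaves {(10, 17, 22), (10, 17, 35), (10, 18, 22), (10, 18, 35), (10, 23, 22), (10, 23, 35), (10, 26, 22), (10, 26, 35), (7, 13, 35), (7, 13, 39), (7, 13, 9), (7, 3, 35), (7, 3, 39), (7, 3, 9), (7, 33, 35), (7, 33, 39), (7, 33, 9), (7, 36, 35), (7, 36, 39), (7, 36, 9), (7, 9, 35), (7, 9, 39), (7, 9, 9)}.
Keep only column(s) E (14 duplicate(s) eliminated): {13, 17, 18, 23, 26, 3, 33, 36, 9}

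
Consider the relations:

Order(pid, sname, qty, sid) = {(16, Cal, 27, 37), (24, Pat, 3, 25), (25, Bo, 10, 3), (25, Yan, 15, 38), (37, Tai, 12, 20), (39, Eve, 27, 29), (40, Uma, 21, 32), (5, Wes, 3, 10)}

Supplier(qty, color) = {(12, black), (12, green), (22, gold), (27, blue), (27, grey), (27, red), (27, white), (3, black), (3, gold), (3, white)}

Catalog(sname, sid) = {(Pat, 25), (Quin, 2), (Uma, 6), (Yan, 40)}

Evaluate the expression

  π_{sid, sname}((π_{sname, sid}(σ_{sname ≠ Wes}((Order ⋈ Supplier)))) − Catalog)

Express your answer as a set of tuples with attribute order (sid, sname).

{(20, Tai), (29, Eve), (37, Cal)}

Joining Order and Supplier on qty yields {(16, Cal, 27, 37, blue), (16, Cal, 27, 37, grey), (16, Cal, 27, 37, red), (16, Cal, 27, 37, white), (24, Pat, 3, 25, black), (24, Pat, 3, 25, gold), (24, Pat, 3, 25, white), (37, Tai, 12, 20, black), (37, Tai, 12, 20, green), (39, Eve, 27, 29, blue), (39, Eve, 27, 29, grey), (39, Eve, 27, 29, red), (39, Eve, 27, 29, white), (5, Wes, 3, 10, black), (5, Wes, 3, 10, gold), (5, Wes, 3, 10, white)}.
Apply σ_{sname ≠ Wes}; surviving tuples: {(16, Cal, 27, 37, blue), (16, Cal, 27, 37, grey), (16, Cal, 27, 37, red), (16, Cal, 27, 37, white), (24, Pat, 3, 25, black), (24, Pat, 3, 25, gold), (24, Pat, 3, 25, white), (37, Tai, 12, 20, black), (37, Tai, 12, 20, green), (39, Eve, 27, 29, blue), (39, Eve, 27, 29, grey), (39, Eve, 27, 29, red), (39, Eve, 27, 29, white)}
Keep only column(s) sname, sid (9 duplicate(s) eliminated): {(Cal, 37), (Eve, 29), (Pat, 25), (Tai, 20)}
Difference: {(Cal, 37), (Eve, 29), (Pat, 25), (Tai, 20)} with {(Pat, 25), (Quin, 2), (Uma, 6), (Yan, 40)} → {(Cal, 37), (Eve, 29), (Tai, 20)}
Keep only column(s) sid, sname: {(20, Tai), (29, Eve), (37, Cal)}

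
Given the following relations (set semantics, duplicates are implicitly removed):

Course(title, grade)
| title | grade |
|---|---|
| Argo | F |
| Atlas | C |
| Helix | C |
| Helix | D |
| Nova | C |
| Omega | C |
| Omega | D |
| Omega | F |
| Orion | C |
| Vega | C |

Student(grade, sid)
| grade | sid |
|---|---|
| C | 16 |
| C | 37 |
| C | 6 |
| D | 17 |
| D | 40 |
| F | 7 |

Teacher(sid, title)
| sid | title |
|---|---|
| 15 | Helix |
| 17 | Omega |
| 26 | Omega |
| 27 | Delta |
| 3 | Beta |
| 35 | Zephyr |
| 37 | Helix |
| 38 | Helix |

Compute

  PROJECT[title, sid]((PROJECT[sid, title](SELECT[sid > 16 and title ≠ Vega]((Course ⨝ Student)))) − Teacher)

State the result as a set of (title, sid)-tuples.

{(Atlas, 37), (Helix, 17), (Helix, 40), (Nova, 37), (Omega, 37), (Omega, 40), (Orion, 37)}

Joining Course and Student on grade yields {(Argo, F, 7), (Atlas, C, 16), (Atlas, C, 37), (Atlas, C, 6), (Helix, C, 16), (Helix, C, 37), (Helix, C, 6), (Helix, D, 17), (Helix, D, 40), (Nova, C, 16), (Nova, C, 37), (Nova, C, 6), (Omega, C, 16), (Omega, C, 37), (Omega, C, 6), (Omega, D, 17), (Omega, D, 40), (Omega, F, 7), (Orion, C, 16), (Orion, C, 37), (Orion, C, 6), (Vega, C, 16), (Vega, C, 37), (Vega, C, 6)}.
Apply σ_{sid > 16 and title ≠ Vega}; surviving tuples: {(Atlas, C, 37), (Helix, C, 37), (Helix, D, 17), (Helix, D, 40), (Nova, C, 37), (Omega, C, 37), (Omega, D, 17), (Omega, D, 40), (Orion, C, 37)}
π_{sid, title} gives {(17, Helix), (17, Omega), (37, Atlas), (37, Helix), (37, Nova), (37, Omega), (37, Orion), (40, Helix), (40, Omega)}.
Taking the difference: {(17, Helix), (37, Atlas), (37, Nova), (37, Omega), (37, Orion), (40, Helix), (40, Omega)}
π_{title, sid} gives {(Atlas, 37), (Helix, 17), (Helix, 40), (Nova, 37), (Omega, 37), (Omega, 40), (Orion, 37)}.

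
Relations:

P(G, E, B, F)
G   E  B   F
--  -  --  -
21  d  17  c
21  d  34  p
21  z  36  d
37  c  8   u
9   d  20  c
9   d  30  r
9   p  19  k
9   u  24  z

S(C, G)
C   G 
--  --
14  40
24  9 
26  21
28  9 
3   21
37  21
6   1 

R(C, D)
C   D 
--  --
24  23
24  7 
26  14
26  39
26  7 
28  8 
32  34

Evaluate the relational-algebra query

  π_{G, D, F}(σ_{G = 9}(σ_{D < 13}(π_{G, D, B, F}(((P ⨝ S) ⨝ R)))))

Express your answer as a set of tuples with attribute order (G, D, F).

{(9, 7, c), (9, 7, k), (9, 7, r), (9, 7, z), (9, 8, c), (9, 8, k), (9, 8, r), (9, 8, z)}

Joining P and S on G yields {(21, d, 17, c, 26), (21, d, 17, c, 3), (21, d, 17, c, 37), (21, d, 34, p, 26), (21, d, 34, p, 3), (21, d, 34, p, 37), (21, z, 36, d, 26), (21, z, 36, d, 3), (21, z, 36, d, 37), (9, d, 20, c, 24), (9, d, 20, c, 28), (9, d, 30, r, 24), (9, d, 30, r, 28), (9, p, 19, k, 24), (9, p, 19, k, 28), (9, u, 24, z, 24), (9, u, 24, z, 28)}.
Joining (P ⨝ S) and R on C yields {(21, d, 17, c, 26, 14), (21, d, 17, c, 26, 39), (21, d, 17, c, 26, 7), (21, d, 34, p, 26, 14), (21, d, 34, p, 26, 39), (21, d, 34, p, 26, 7), (21, z, 36, d, 26, 14), (21, z, 36, d, 26, 39), (21, z, 36, d, 26, 7), (9, d, 20, c, 24, 23), (9, d, 20, c, 24, 7), (9, d, 20, c, 28, 8), (9, d, 30, r, 24, 23), (9, d, 30, r, 24, 7), (9, d, 30, r, 28, 8), (9, p, 19, k, 24, 23), (9, p, 19, k, 24, 7), (9, p, 19, k, 28, 8), (9, u, 24, z, 24, 23), (9, u, 24, z, 24, 7), (9, u, 24, z, 28, 8)}.
π_{G, D, B, F} gives {(21, 14, 17, c), (21, 14, 34, p), (21, 14, 36, d), (21, 39, 17, c), (21, 39, 34, p), (21, 39, 36, d), (21, 7, 17, c), (21, 7, 34, p), (21, 7, 36, d), (9, 23, 19, k), (9, 23, 20, c), (9, 23, 24, z), (9, 23, 30, r), (9, 7, 19, k), (9, 7, 20, c), (9, 7, 24, z), (9, 7, 30, r), (9, 8, 19, k), (9, 8, 20, c), (9, 8, 24, z), (9, 8, 30, r)}.
Apply σ_{D < 13}; surviving tuples: {(21, 7, 17, c), (21, 7, 34, p), (21, 7, 36, d), (9, 7, 19, k), (9, 7, 20, c), (9, 7, 24, z), (9, 7, 30, r), (9, 8, 19, k), (9, 8, 20, c), (9, 8, 24, z), (9, 8, 30, r)}
Apply σ_{G = 9}; surviving tuples: {(9, 7, 19, k), (9, 7, 20, c), (9, 7, 24, z), (9, 7, 30, r), (9, 8, 19, k), (9, 8, 20, c), (9, 8, 24, z), (9, 8, 30, r)}
π_{G, D, F} gives {(9, 7, c), (9, 7, k), (9, 7, r), (9, 7, z), (9, 8, c), (9, 8, k), (9, 8, r), (9, 8, z)}.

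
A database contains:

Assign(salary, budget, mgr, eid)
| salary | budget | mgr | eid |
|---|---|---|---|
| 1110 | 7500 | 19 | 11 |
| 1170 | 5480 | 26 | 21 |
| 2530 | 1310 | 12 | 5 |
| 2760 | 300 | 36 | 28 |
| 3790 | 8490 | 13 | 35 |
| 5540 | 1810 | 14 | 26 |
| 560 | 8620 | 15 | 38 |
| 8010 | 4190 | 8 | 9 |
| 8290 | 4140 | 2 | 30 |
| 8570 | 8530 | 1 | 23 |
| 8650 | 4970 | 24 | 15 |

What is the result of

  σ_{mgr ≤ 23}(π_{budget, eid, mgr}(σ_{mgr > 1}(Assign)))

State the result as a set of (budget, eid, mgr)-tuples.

Apply σ_{mgr > 1}; surviving tuples: {(1110, 7500, 19, 11), (1170, 5480, 26, 21), (2530, 1310, 12, 5), (2760, 300, 36, 28), (3790, 8490, 13, 35), (5540, 1810, 14, 26), (560, 8620, 15, 38), (8010, 4190, 8, 9), (8290, 4140, 2, 30), (8650, 4970, 24, 15)}
π_{budget, eid, mgr} gives {(1310, 5, 12), (1810, 26, 14), (300, 28, 36), (4140, 30, 2), (4190, 9, 8), (4970, 15, 24), (5480, 21, 26), (7500, 11, 19), (8490, 35, 13), (8620, 38, 15)}.
Apply σ_{mgr ≤ 23}; surviving tuples: {(1310, 5, 12), (1810, 26, 14), (4140, 30, 2), (4190, 9, 8), (7500, 11, 19), (8490, 35, 13), (8620, 38, 15)}

{(1310, 5, 12), (1810, 26, 14), (4140, 30, 2), (4190, 9, 8), (7500, 11, 19), (8490, 35, 13), (8620, 38, 15)}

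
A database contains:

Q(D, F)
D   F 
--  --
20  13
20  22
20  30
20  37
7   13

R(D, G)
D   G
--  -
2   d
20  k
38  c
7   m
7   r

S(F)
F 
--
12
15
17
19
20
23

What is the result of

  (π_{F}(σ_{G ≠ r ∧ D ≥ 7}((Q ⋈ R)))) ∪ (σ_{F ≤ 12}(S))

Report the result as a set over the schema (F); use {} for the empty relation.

Natural join on D: {(20, 13, k), (20, 22, k), (20, 30, k), (20, 37, k), (7, 13, m), (7, 13, r)}
Apply σ_{G ≠ r ∧ D ≥ 7}; surviving tuples: {(20, 13, k), (20, 22, k), (20, 30, k), (20, 37, k), (7, 13, m)}
Projecting to F (1 duplicate(s) eliminated): {13, 22, 30, 37}
Apply σ_{F ≤ 12}; surviving tuples: {12}
Union: {13, 22, 30, 37} with {12} → {12, 13, 22, 30, 37}

{12, 13, 22, 30, 37}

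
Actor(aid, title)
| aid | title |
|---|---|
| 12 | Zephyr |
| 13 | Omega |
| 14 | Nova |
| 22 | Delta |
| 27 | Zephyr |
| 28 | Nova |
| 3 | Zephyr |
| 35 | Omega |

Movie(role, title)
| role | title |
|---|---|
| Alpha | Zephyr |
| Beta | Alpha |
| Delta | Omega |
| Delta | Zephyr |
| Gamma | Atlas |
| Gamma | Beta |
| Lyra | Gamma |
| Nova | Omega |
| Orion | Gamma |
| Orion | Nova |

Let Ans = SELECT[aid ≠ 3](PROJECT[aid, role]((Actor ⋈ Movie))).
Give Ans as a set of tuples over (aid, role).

{(12, Alpha), (12, Delta), (13, Delta), (13, Nova), (14, Orion), (27, Alpha), (27, Delta), (28, Orion), (35, Delta), (35, Nova)}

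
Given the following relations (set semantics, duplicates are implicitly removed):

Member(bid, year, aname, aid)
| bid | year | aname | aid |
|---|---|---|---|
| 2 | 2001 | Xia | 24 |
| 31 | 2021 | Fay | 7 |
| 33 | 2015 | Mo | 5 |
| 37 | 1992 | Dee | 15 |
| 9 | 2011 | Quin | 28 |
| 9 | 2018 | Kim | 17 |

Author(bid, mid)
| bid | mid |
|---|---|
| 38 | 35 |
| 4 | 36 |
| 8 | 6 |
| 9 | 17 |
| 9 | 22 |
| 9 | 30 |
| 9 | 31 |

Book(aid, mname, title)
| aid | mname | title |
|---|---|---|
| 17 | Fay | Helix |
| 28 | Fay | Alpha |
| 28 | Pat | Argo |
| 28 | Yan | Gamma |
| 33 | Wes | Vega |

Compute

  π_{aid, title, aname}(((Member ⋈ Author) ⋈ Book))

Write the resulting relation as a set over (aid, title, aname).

Member ⋈ Author (natural join on bid): {(9, 2011, Quin, 28, 17), (9, 2011, Quin, 28, 22), (9, 2011, Quin, 28, 30), (9, 2011, Quin, 28, 31), (9, 2018, Kim, 17, 17), (9, 2018, Kim, 17, 22), (9, 2018, Kim, 17, 30), (9, 2018, Kim, 17, 31)}
(Member ⋈ Author) ⋈ Book (natural join on aid): {(9, 2011, Quin, 28, 17, Fay, Alpha), (9, 2011, Quin, 28, 17, Pat, Argo), (9, 2011, Quin, 28, 17, Yan, Gamma), (9, 2011, Quin, 28, 22, Fay, Alpha), (9, 2011, Quin, 28, 22, Pat, Argo), (9, 2011, Quin, 28, 22, Yan, Gamma), (9, 2011, Quin, 28, 30, Fay, Alpha), (9, 2011, Quin, 28, 30, Pat, Argo), (9, 2011, Quin, 28, 30, Yan, Gamma), (9, 2011, Quin, 28, 31, Fay, Alpha), (9, 2011, Quin, 28, 31, Pat, Argo), (9, 2011, Quin, 28, 31, Yan, Gamma), (9, 2018, Kim, 17, 17, Fay, Helix), (9, 2018, Kim, 17, 22, Fay, Helix), (9, 2018, Kim, 17, 30, Fay, Helix), (9, 2018, Kim, 17, 31, Fay, Helix)}
π[aid, title, aname]: project onto (aid, title, aname) (12 duplicate(s) eliminated) → {(17, Helix, Kim), (28, Alpha, Quin), (28, Argo, Quin), (28, Gamma, Quin)}

{(17, Helix, Kim), (28, Alpha, Quin), (28, Argo, Quin), (28, Gamma, Quin)}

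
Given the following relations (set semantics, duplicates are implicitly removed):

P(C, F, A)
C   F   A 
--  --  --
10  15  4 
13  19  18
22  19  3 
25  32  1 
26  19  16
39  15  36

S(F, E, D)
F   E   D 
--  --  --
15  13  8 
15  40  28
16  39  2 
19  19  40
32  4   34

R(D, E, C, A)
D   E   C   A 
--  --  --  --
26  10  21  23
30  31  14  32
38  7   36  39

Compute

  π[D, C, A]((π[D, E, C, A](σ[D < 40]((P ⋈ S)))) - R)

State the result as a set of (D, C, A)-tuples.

Natural join on F: {(10, 15, 4, 13, 8), (10, 15, 4, 40, 28), (13, 19, 18, 19, 40), (22, 19, 3, 19, 40), (25, 32, 1, 4, 34), (26, 19, 16, 19, 40), (39, 15, 36, 13, 8), (39, 15, 36, 40, 28)}
Selection D < 40: {(10, 15, 4, 13, 8), (10, 15, 4, 40, 28), (25, 32, 1, 4, 34), (39, 15, 36, 13, 8), (39, 15, 36, 40, 28)}
π_{D, E, C, A} gives {(28, 40, 10, 4), (28, 40, 39, 36), (34, 4, 25, 1), (8, 13, 10, 4), (8, 13, 39, 36)}.
Set difference of the two operands is {(28, 40, 10, 4), (28, 40, 39, 36), (34, 4, 25, 1), (8, 13, 10, 4), (8, 13, 39, 36)}.
π_{D, C, A} gives {(28, 10, 4), (28, 39, 36), (34, 25, 1), (8, 10, 4), (8, 39, 36)}.

{(28, 10, 4), (28, 39, 36), (34, 25, 1), (8, 10, 4), (8, 39, 36)}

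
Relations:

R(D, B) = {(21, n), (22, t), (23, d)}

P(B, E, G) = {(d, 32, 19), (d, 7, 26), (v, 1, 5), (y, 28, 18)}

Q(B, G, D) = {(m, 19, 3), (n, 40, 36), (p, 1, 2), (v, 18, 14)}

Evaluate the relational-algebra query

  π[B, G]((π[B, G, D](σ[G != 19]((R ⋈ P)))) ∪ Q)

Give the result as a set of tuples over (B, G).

{(d, 26), (m, 19), (n, 40), (p, 1), (v, 18)}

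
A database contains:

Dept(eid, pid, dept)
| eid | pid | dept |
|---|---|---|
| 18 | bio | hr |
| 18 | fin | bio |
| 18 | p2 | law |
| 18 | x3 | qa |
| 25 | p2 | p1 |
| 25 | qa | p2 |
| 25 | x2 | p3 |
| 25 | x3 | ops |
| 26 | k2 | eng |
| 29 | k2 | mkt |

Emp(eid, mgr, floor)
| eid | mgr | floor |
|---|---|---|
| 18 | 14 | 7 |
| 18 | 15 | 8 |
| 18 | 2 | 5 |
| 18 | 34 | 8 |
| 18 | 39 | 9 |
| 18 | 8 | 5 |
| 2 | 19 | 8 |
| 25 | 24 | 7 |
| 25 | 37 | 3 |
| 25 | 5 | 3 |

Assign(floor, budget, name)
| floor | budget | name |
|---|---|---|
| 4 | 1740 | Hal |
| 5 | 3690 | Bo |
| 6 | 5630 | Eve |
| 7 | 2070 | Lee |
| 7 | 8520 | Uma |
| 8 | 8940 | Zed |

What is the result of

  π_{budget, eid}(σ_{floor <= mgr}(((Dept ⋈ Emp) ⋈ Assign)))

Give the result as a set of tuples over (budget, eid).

Dept ⋈ Emp (natural join on eid): {(18, bio, hr, 14, 7), (18, bio, hr, 15, 8), (18, bio, hr, 2, 5), (18, bio, hr, 34, 8), (18, bio, hr, 39, 9), (18, bio, hr, 8, 5), (18, fin, bio, 14, 7), (18, fin, bio, 15, 8), (18, fin, bio, 2, 5), (18, fin, bio, 34, 8), (18, fin, bio, 39, 9), (18, fin, bio, 8, 5), (18, p2, law, 14, 7), (18, p2, law, 15, 8), (18, p2, law, 2, 5), (18, p2, law, 34, 8), (18, p2, law, 39, 9), (18, p2, law, 8, 5), (18, x3, qa, 14, 7), (18, x3, qa, 15, 8), (18, x3, qa, 2, 5), (18, x3, qa, 34, 8), (18, x3, qa, 39, 9), (18, x3, qa, 8, 5), (25, p2, p1, 24, 7), (25, p2, p1, 37, 3), (25, p2, p1, 5, 3), (25, qa, p2, 24, 7), (25, qa, p2, 37, 3), (25, qa, p2, 5, 3), (25, x2, p3, 24, 7), (25, x2, p3, 37, 3), (25, x2, p3, 5, 3), (25, x3, ops, 24, 7), (25, x3, ops, 37, 3), (25, x3, ops, 5, 3)}
(Dept ⋈ Emp) ⋈ Assign (natural join on floor): {(18, bio, hr, 14, 7, 2070, Lee), (18, bio, hr, 14, 7, 8520, Uma), (18, bio, hr, 15, 8, 8940, Zed), (18, bio, hr, 2, 5, 3690, Bo), (18, bio, hr, 34, 8, 8940, Zed), (18, bio, hr, 8, 5, 3690, Bo), (18, fin, bio, 14, 7, 2070, Lee), (18, fin, bio, 14, 7, 8520, Uma), (18, fin, bio, 15, 8, 8940, Zed), (18, fin, bio, 2, 5, 3690, Bo), (18, fin, bio, 34, 8, 8940, Zed), (18, fin, bio, 8, 5, 3690, Bo), (18, p2, law, 14, 7, 2070, Lee), (18, p2, law, 14, 7, 8520, Uma), (18, p2, law, 15, 8, 8940, Zed), (18, p2, law, 2, 5, 3690, Bo), (18, p2, law, 34, 8, 8940, Zed), (18, p2, law, 8, 5, 3690, Bo), (18, x3, qa, 14, 7, 2070, Lee), (18, x3, qa, 14, 7, 8520, Uma), (18, x3, qa, 15, 8, 8940, Zed), (18, x3, qa, 2, 5, 3690, Bo), (18, x3, qa, 34, 8, 8940, Zed), (18, x3, qa, 8, 5, 3690, Bo), (25, p2, p1, 24, 7, 2070, Lee), (25, p2, p1, 24, 7, 8520, Uma), (25, qa, p2, 24, 7, 2070, Lee), (25, qa, p2, 24, 7, 8520, Uma), (25, x2, p3, 24, 7, 2070, Lee), (25, x2, p3, 24, 7, 8520, Uma), (25, x3, ops, 24, 7, 2070, Lee), (25, x3, ops, 24, 7, 8520, Uma)}
σ[floor <= mgr]: keep tuples satisfying floor <= mgr → {(18, bio, hr, 14, 7, 2070, Lee), (18, bio, hr, 14, 7, 8520, Uma), (18, bio, hr, 15, 8, 8940, Zed), (18, bio, hr, 34, 8, 8940, Zed), (18, bio, hr, 8, 5, 3690, Bo), (18, fin, bio, 14, 7, 2070, Lee), (18, fin, bio, 14, 7, 8520, Uma), (18, fin, bio, 15, 8, 8940, Zed), (18, fin, bio, 34, 8, 8940, Zed), (18, fin, bio, 8, 5, 3690, Bo), (18, p2, law, 14, 7, 2070, Lee), (18, p2, law, 14, 7, 8520, Uma), (18, p2, law, 15, 8, 8940, Zed), (18, p2, law, 34, 8, 8940, Zed), (18, p2, law, 8, 5, 3690, Bo), (18, x3, qa, 14, 7, 2070, Lee), (18, x3, qa, 14, 7, 8520, Uma), (18, x3, qa, 15, 8, 8940, Zed), (18, x3, qa, 34, 8, 8940, Zed), (18, x3, qa, 8, 5, 3690, Bo), (25, p2, p1, 24, 7, 2070, Lee), (25, p2, p1, 24, 7, 8520, Uma), (25, qa, p2, 24, 7, 2070, Lee), (25, qa, p2, 24, 7, 8520, Uma), (25, x2, p3, 24, 7, 2070, Lee), (25, x2, p3, 24, 7, 8520, Uma), (25, x3, ops, 24, 7, 2070, Lee), (25, x3, ops, 24, 7, 8520, Uma)}
Keep only column(s) budget, eid (22 duplicate(s) eliminated): {(2070, 18), (2070, 25), (3690, 18), (8520, 18), (8520, 25), (8940, 18)}

{(2070, 18), (2070, 25), (3690, 18), (8520, 18), (8520, 25), (8940, 18)}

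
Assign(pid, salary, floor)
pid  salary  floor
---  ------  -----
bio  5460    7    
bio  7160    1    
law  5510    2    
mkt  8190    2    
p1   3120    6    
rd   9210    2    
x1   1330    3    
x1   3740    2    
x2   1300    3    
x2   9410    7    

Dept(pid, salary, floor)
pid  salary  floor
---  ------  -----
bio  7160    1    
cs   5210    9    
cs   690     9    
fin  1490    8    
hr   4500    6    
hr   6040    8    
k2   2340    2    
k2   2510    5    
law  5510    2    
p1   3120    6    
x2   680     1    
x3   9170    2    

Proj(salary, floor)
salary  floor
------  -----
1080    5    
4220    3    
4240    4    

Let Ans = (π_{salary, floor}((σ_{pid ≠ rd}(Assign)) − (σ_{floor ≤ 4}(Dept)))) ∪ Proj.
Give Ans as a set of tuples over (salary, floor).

{(1080, 5), (1300, 3), (1330, 3), (3120, 6), (3740, 2), (4220, 3), (4240, 4), (5460, 7), (8190, 2), (9410, 7)}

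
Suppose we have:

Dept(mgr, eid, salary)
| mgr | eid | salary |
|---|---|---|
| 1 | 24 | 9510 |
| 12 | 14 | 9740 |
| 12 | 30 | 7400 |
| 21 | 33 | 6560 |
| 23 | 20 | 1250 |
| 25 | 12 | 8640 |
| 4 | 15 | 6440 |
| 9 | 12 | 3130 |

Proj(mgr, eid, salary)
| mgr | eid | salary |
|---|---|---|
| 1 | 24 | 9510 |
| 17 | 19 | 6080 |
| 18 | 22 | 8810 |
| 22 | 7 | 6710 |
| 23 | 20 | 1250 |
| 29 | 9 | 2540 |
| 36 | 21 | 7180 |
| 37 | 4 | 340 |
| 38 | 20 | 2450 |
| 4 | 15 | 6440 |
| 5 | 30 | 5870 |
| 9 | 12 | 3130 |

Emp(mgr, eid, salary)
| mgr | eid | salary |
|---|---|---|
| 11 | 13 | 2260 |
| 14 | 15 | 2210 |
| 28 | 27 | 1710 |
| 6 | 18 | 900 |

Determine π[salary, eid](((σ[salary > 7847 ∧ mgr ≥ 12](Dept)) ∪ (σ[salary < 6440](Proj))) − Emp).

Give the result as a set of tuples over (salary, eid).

Apply σ_{salary > 7847 ∧ mgr ≥ 12}; surviving tuples: {(12, 14, 9740), (25, 12, 8640)}
Apply σ_{salary < 6440}; surviving tuples: {(17, 19, 6080), (23, 20, 1250), (29, 9, 2540), (37, 4, 340), (38, 20, 2450), (5, 30, 5870), (9, 12, 3130)}
Union: {(12, 14, 9740), (25, 12, 8640)} with {(17, 19, 6080), (23, 20, 1250), (29, 9, 2540), (37, 4, 340), (38, 20, 2450), (5, 30, 5870), (9, 12, 3130)} → {(12, 14, 9740), (17, 19, 6080), (23, 20, 1250), (25, 12, 8640), (29, 9, 2540), (37, 4, 340), (38, 20, 2450), (5, 30, 5870), (9, 12, 3130)}
Difference: {(12, 14, 9740), (17, 19, 6080), (23, 20, 1250), (25, 12, 8640), (29, 9, 2540), (37, 4, 340), (38, 20, 2450), (5, 30, 5870), (9, 12, 3130)} with {(11, 13, 2260), (14, 15, 2210), (28, 27, 1710), (6, 18, 900)} → {(12, 14, 9740), (17, 19, 6080), (23, 20, 1250), (25, 12, 8640), (29, 9, 2540), (37, 4, 340), (38, 20, 2450), (5, 30, 5870), (9, 12, 3130)}
π_{salary, eid} gives {(1250, 20), (2450, 20), (2540, 9), (3130, 12), (340, 4), (5870, 30), (6080, 19), (8640, 12), (9740, 14)}.

{(1250, 20), (2450, 20), (2540, 9), (3130, 12), (340, 4), (5870, 30), (6080, 19), (8640, 12), (9740, 14)}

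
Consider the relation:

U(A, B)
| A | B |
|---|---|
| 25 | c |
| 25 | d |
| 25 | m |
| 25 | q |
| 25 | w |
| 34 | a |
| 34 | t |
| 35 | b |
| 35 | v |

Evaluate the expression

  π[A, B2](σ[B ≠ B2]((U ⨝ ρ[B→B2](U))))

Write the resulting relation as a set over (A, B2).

ρ[B→B2]: schema becomes (A, B2); tuples unchanged.
Natural join on A: {(25, c, c), (25, c, d), (25, c, m), (25, c, q), (25, c, w), (25, d, c), (25, d, d), (25, d, m), (25, d, q), (25, d, w), (25, m, c), (25, m, d), (25, m, m), (25, m, q), (25, m, w), (25, q, c), (25, q, d), (25, q, m), (25, q, q), (25, q, w), (25, w, c), (25, w, d), (25, w, m), (25, w, q), (25, w, w), (34, a, a), (34, a, t), (34, t, a), (34, t, t), (35, b, b), (35, b, v), (35, v, b), (35, v, v)}
σ[B ≠ B2]: keep tuples satisfying B ≠ B2 → {(25, c, d), (25, c, m), (25, c, q), (25, c, w), (25, d, c), (25, d, m), (25, d, q), (25, d, w), (25, m, c), (25, m, d), (25, m, q), (25, m, w), (25, q, c), (25, q, d), (25, q, m), (25, q, w), (25, w, c), (25, w, d), (25, w, m), (25, w, q), (34, a, t), (34, t, a), (35, b, v), (35, v, b)}
π[A, B2]: project onto (A, B2) (15 duplicate(s) eliminated) → {(25, c), (25, d), (25, m), (25, q), (25, w), (34, a), (34, t), (35, b), (35, v)}

{(25, c), (25, d), (25, m), (25, q), (25, w), (34, a), (34, t), (35, b), (35, v)}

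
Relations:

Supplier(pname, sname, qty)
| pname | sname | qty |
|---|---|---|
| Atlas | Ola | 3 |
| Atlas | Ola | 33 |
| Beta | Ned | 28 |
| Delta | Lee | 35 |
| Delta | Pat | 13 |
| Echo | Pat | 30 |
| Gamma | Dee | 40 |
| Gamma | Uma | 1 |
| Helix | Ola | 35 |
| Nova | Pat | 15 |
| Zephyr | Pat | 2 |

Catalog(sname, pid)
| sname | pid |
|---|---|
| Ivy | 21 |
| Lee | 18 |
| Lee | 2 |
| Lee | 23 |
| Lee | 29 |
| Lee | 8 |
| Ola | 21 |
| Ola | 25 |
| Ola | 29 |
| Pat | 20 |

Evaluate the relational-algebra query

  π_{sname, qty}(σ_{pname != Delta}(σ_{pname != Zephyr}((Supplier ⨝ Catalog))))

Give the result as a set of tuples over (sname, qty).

Supplier ⋈ Catalog (natural join on sname): {(Atlas, Ola, 3, 21), (Atlas, Ola, 3, 25), (Atlas, Ola, 3, 29), (Atlas, Ola, 33, 21), (Atlas, Ola, 33, 25), (Atlas, Ola, 33, 29), (Delta, Lee, 35, 18), (Delta, Lee, 35, 2), (Delta, Lee, 35, 23), (Delta, Lee, 35, 29), (Delta, Lee, 35, 8), (Delta, Pat, 13, 20), (Echo, Pat, 30, 20), (Helix, Ola, 35, 21), (Helix, Ola, 35, 25), (Helix, Ola, 35, 29), (Nova, Pat, 15, 20), (Zephyr, Pat, 2, 20)}
Filtering on pname != Zephyr leaves {(Atlas, Ola, 3, 21), (Atlas, Ola, 3, 25), (Atlas, Ola, 3, 29), (Atlas, Ola, 33, 21), (Atlas, Ola, 33, 25), (Atlas, Ola, 33, 29), (Delta, Lee, 35, 18), (Delta, Lee, 35, 2), (Delta, Lee, 35, 23), (Delta, Lee, 35, 29), (Delta, Lee, 35, 8), (Delta, Pat, 13, 20), (Echo, Pat, 30, 20), (Helix, Ola, 35, 21), (Helix, Ola, 35, 25), (Helix, Ola, 35, 29), (Nova, Pat, 15, 20)}.
Filtering on pname != Delta leaves {(Atlas, Ola, 3, 21), (Atlas, Ola, 3, 25), (Atlas, Ola, 3, 29), (Atlas, Ola, 33, 21), (Atlas, Ola, 33, 25), (Atlas, Ola, 33, 29), (Echo, Pat, 30, 20), (Helix, Ola, 35, 21), (Helix, Ola, 35, 25), (Helix, Ola, 35, 29), (Nova, Pat, 15, 20)}.
π[sname, qty]: project onto (sname, qty) (6 duplicate(s) eliminated) → {(Ola, 3), (Ola, 33), (Ola, 35), (Pat, 15), (Pat, 30)}

{(Ola, 3), (Ola, 33), (Ola, 35), (Pat, 15), (Pat, 30)}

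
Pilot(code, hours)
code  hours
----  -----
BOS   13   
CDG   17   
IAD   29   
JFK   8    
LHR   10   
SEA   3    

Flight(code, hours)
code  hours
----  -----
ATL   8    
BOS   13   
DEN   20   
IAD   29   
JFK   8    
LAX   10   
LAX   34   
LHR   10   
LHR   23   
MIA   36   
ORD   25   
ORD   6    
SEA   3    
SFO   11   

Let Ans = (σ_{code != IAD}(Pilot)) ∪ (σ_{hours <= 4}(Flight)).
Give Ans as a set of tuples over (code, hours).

{(BOS, 13), (CDG, 17), (JFK, 8), (LHR, 10), (SEA, 3)}

σ[code != IAD]: keep tuples satisfying code != IAD → {(BOS, 13), (CDG, 17), (JFK, 8), (LHR, 10), (SEA, 3)}
σ[hours <= 4]: keep tuples satisfying hours <= 4 → {(SEA, 3)}
Union: {(BOS, 13), (CDG, 17), (JFK, 8), (LHR, 10), (SEA, 3)} with {(SEA, 3)} → {(BOS, 13), (CDG, 17), (JFK, 8), (LHR, 10), (SEA, 3)}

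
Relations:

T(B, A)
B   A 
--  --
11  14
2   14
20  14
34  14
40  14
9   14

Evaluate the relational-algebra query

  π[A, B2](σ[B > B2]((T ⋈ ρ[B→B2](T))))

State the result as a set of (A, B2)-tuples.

ρ[B→B2]: schema becomes (B2, A); tuples unchanged.
T ⋈ ρ[B→B2](T) (natural join on A): {(11, 14, 11), (11, 14, 2), (11, 14, 20), (11, 14, 34), (11, 14, 40), (11, 14, 9), (2, 14, 11), (2, 14, 2), (2, 14, 20), (2, 14, 34), (2, 14, 40), (2, 14, 9), (20, 14, 11), (20, 14, 2), (20, 14, 20), (20, 14, 34), (20, 14, 40), (20, 14, 9), (34, 14, 11), (34, 14, 2), (34, 14, 20), (34, 14, 34), (34, 14, 40), (34, 14, 9), (40, 14, 11), (40, 14, 2), (40, 14, 20), (40, 14, 34), (40, 14, 40), (40, 14, 9), (9, 14, 11), (9, 14, 2), (9, 14, 20), (9, 14, 34), (9, 14, 40), (9, 14, 9)}
Filtering on B > B2 leaves {(11, 14, 2), (11, 14, 9), (20, 14, 11), (20, 14, 2), (20, 14, 9), (34, 14, 11), (34, 14, 2), (34, 14, 20), (34, 14, 9), (40, 14, 11), (40, 14, 2), (40, 14, 20), (40, 14, 34), (40, 14, 9), (9, 14, 2)}.
Keep only column(s) A, B2 (10 duplicate(s) eliminated): {(14, 11), (14, 2), (14, 20), (14, 34), (14, 9)}

{(14, 11), (14, 2), (14, 20), (14, 34), (14, 9)}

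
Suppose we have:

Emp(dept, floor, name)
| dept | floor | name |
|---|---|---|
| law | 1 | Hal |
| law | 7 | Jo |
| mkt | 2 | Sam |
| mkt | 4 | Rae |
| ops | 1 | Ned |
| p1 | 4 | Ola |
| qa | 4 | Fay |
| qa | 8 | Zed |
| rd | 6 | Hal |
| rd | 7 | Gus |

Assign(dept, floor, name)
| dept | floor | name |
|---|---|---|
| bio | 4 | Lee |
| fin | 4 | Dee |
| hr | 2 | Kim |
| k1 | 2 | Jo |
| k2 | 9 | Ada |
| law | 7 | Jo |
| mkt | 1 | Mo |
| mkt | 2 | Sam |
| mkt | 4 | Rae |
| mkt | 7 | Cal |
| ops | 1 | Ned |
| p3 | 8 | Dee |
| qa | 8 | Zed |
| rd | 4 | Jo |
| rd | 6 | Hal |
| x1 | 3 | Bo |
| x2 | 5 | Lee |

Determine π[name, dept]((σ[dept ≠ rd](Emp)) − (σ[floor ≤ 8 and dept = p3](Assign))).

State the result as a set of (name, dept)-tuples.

{(Fay, qa), (Hal, law), (Jo, law), (Ned, ops), (Ola, p1), (Rae, mkt), (Sam, mkt), (Zed, qa)}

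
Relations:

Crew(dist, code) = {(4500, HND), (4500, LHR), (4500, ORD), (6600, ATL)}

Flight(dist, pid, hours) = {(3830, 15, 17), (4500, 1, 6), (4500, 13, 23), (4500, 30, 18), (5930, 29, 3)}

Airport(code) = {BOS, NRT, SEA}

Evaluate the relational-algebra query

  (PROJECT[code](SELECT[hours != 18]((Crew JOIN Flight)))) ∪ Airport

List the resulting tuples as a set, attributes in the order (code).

{BOS, HND, LHR, NRT, ORD, SEA}

Joining Crew and Flight on dist yields {(4500, HND, 1, 6), (4500, HND, 13, 23), (4500, HND, 30, 18), (4500, LHR, 1, 6), (4500, LHR, 13, 23), (4500, LHR, 30, 18), (4500, ORD, 1, 6), (4500, ORD, 13, 23), (4500, ORD, 30, 18)}.
Filtering on hours != 18 leaves {(4500, HND, 1, 6), (4500, HND, 13, 23), (4500, LHR, 1, 6), (4500, LHR, 13, 23), (4500, ORD, 1, 6), (4500, ORD, 13, 23)}.
Projecting to code (3 duplicate(s) eliminated): {HND, LHR, ORD}
Set union of the two operands is {BOS, HND, LHR, NRT, ORD, SEA}.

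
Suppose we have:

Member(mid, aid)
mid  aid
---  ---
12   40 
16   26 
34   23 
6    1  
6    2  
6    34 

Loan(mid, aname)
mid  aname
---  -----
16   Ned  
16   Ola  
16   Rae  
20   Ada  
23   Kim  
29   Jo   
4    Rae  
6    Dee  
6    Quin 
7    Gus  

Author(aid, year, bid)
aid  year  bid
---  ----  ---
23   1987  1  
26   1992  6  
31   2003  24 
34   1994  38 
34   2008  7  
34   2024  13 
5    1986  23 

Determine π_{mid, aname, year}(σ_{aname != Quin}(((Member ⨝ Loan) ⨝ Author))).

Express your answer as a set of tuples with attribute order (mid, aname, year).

Member ⋈ Loan (natural join on mid): {(16, 26, Ned), (16, 26, Ola), (16, 26, Rae), (6, 1, Dee), (6, 1, Quin), (6, 2, Dee), (6, 2, Quin), (6, 34, Dee), (6, 34, Quin)}
(Member ⨝ Loan) ⋈ Author (natural join on aid): {(16, 26, Ned, 1992, 6), (16, 26, Ola, 1992, 6), (16, 26, Rae, 1992, 6), (6, 34, Dee, 1994, 38), (6, 34, Dee, 2008, 7), (6, 34, Dee, 2024, 13), (6, 34, Quin, 1994, 38), (6, 34, Quin, 2008, 7), (6, 34, Quin, 2024, 13)}
Filtering on aname != Quin leaves {(16, 26, Ned, 1992, 6), (16, 26, Ola, 1992, 6), (16, 26, Rae, 1992, 6), (6, 34, Dee, 1994, 38), (6, 34, Dee, 2008, 7), (6, 34, Dee, 2024, 13)}.
Projecting to mid, aname, year: {(16, Ned, 1992), (16, Ola, 1992), (16, Rae, 1992), (6, Dee, 1994), (6, Dee, 2008), (6, Dee, 2024)}

{(16, Ned, 1992), (16, Ola, 1992), (16, Rae, 1992), (6, Dee, 1994), (6, Dee, 2008), (6, Dee, 2024)}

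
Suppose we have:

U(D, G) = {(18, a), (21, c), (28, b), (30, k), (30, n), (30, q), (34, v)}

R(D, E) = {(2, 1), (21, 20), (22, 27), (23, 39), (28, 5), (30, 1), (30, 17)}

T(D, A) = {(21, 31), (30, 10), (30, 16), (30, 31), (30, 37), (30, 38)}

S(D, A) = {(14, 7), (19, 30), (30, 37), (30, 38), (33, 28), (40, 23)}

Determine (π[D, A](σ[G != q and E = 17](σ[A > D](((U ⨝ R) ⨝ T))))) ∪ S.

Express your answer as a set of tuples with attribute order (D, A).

U ⋈ R (natural join on D): {(21, c, 20), (28, b, 5), (30, k, 1), (30, k, 17), (30, n, 1), (30, n, 17), (30, q, 1), (30, q, 17)}
(U ⨝ R) ⋈ T (natural join on D): {(21, c, 20, 31), (30, k, 1, 10), (30, k, 1, 16), (30, k, 1, 31), (30, k, 1, 37), (30, k, 1, 38), (30, k, 17, 10), (30, k, 17, 16), (30, k, 17, 31), (30, k, 17, 37), (30, k, 17, 38), (30, n, 1, 10), (30, n, 1, 16), (30, n, 1, 31), (30, n, 1, 37), (30, n, 1, 38), (30, n, 17, 10), (30, n, 17, 16), (30, n, 17, 31), (30, n, 17, 37), (30, n, 17, 38), (30, q, 1, 10), (30, q, 1, 16), (30, q, 1, 31), (30, q, 1, 37), (30, q, 1, 38), (30, q, 17, 10), (30, q, 17, 16), (30, q, 17, 31), (30, q, 17, 37), (30, q, 17, 38)}
Filtering on A > D leaves {(21, c, 20, 31), (30, k, 1, 31), (30, k, 1, 37), (30, k, 1, 38), (30, k, 17, 31), (30, k, 17, 37), (30, k, 17, 38), (30, n, 1, 31), (30, n, 1, 37), (30, n, 1, 38), (30, n, 17, 31), (30, n, 17, 37), (30, n, 17, 38), (30, q, 1, 31), (30, q, 1, 37), (30, q, 1, 38), (30, q, 17, 31), (30, q, 17, 37), (30, q, 17, 38)}.
Filtering on G != q and E = 17 leaves {(30, k, 17, 31), (30, k, 17, 37), (30, k, 17, 38), (30, n, 17, 31), (30, n, 17, 37), (30, n, 17, 38)}.
π_{D, A} gives {(30, 31), (30, 37), (30, 38)} (3 duplicate(s) eliminated).
Taking the union: {(14, 7), (19, 30), (30, 31), (30, 37), (30, 38), (33, 28), (40, 23)}

{(14, 7), (19, 30), (30, 31), (30, 37), (30, 38), (33, 28), (40, 23)}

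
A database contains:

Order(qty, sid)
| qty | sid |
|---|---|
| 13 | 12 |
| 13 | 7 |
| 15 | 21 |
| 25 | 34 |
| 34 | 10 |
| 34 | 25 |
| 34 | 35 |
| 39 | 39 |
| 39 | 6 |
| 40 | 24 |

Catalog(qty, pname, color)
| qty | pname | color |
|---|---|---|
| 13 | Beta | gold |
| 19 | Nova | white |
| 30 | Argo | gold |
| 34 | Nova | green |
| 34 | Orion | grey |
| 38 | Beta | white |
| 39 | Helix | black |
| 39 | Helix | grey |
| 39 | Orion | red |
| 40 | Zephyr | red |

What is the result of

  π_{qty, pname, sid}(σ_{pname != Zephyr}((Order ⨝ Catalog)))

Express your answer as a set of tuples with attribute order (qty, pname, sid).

{(13, Beta, 12), (13, Beta, 7), (34, Nova, 10), (34, Nova, 25), (34, Nova, 35), (34, Orion, 10), (34, Orion, 25), (34, Orion, 35), (39, Helix, 39), (39, Helix, 6), (39, Orion, 39), (39, Orion, 6)}

Joining Order and Catalog on qty yields {(13, 12, Beta, gold), (13, 7, Beta, gold), (34, 10, Nova, green), (34, 10, Orion, grey), (34, 25, Nova, green), (34, 25, Orion, grey), (34, 35, Nova, green), (34, 35, Orion, grey), (39, 39, Helix, black), (39, 39, Helix, grey), (39, 39, Orion, red), (39, 6, Helix, black), (39, 6, Helix, grey), (39, 6, Orion, red), (40, 24, Zephyr, red)}.
σ[pname != Zephyr]: keep tuples satisfying pname != Zephyr → {(13, 12, Beta, gold), (13, 7, Beta, gold), (34, 10, Nova, green), (34, 10, Orion, grey), (34, 25, Nova, green), (34, 25, Orion, grey), (34, 35, Nova, green), (34, 35, Orion, grey), (39, 39, Helix, black), (39, 39, Helix, grey), (39, 39, Orion, red), (39, 6, Helix, black), (39, 6, Helix, grey), (39, 6, Orion, red)}
π[qty, pname, sid]: project onto (qty, pname, sid) (2 duplicate(s) eliminated) → {(13, Beta, 12), (13, Beta, 7), (34, Nova, 10), (34, Nova, 25), (34, Nova, 35), (34, Orion, 10), (34, Orion, 25), (34, Orion, 35), (39, Helix, 39), (39, Helix, 6), (39, Orion, 39), (39, Orion, 6)}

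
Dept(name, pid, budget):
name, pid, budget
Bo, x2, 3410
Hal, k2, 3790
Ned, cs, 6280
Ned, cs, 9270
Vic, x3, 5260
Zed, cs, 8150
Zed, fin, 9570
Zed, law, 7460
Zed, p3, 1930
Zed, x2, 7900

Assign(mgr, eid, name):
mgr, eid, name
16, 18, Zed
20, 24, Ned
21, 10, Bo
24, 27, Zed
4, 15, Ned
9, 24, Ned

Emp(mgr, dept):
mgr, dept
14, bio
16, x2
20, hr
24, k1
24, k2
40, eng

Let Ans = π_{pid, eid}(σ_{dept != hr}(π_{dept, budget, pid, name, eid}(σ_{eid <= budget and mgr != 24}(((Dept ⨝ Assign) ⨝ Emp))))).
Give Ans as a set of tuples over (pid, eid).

Joining Dept and Assign on name yields {(Bo, x2, 3410, 21, 10), (Ned, cs, 6280, 20, 24), (Ned, cs, 6280, 4, 15), (Ned, cs, 6280, 9, 24), (Ned, cs, 9270, 20, 24), (Ned, cs, 9270, 4, 15), (Ned, cs, 9270, 9, 24), (Zed, cs, 8150, 16, 18), (Zed, cs, 8150, 24, 27), (Zed, fin, 9570, 16, 18), (Zed, fin, 9570, 24, 27), (Zed, law, 7460, 16, 18), (Zed, law, 7460, 24, 27), (Zed, p3, 1930, 16, 18), (Zed, p3, 1930, 24, 27), (Zed, x2, 7900, 16, 18), (Zed, x2, 7900, 24, 27)}.
Joining (Dept ⨝ Assign) and Emp on mgr yields {(Ned, cs, 6280, 20, 24, hr), (Ned, cs, 9270, 20, 24, hr), (Zed, cs, 8150, 16, 18, x2), (Zed, cs, 8150, 24, 27, k1), (Zed, cs, 8150, 24, 27, k2), (Zed, fin, 9570, 16, 18, x2), (Zed, fin, 9570, 24, 27, k1), (Zed, fin, 9570, 24, 27, k2), (Zed, law, 7460, 16, 18, x2), (Zed, law, 7460, 24, 27, k1), (Zed, law, 7460, 24, 27, k2), (Zed, p3, 1930, 16, 18, x2), (Zed, p3, 1930, 24, 27, k1), (Zed, p3, 1930, 24, 27, k2), (Zed, x2, 7900, 16, 18, x2), (Zed, x2, 7900, 24, 27, k1), (Zed, x2, 7900, 24, 27, k2)}.
Selection eid <= budget and mgr != 24: {(Ned, cs, 6280, 20, 24, hr), (Ned, cs, 9270, 20, 24, hr), (Zed, cs, 8150, 16, 18, x2), (Zed, fin, 9570, 16, 18, x2), (Zed, law, 7460, 16, 18, x2), (Zed, p3, 1930, 16, 18, x2), (Zed, x2, 7900, 16, 18, x2)}
Keep only column(s) dept, budget, pid, name, eid: {(hr, 6280, cs, Ned, 24), (hr, 9270, cs, Ned, 24), (x2, 1930, p3, Zed, 18), (x2, 7460, law, Zed, 18), (x2, 7900, x2, Zed, 18), (x2, 8150, cs, Zed, 18), (x2, 9570, fin, Zed, 18)}
Selection dept != hr: {(x2, 1930, p3, Zed, 18), (x2, 7460, law, Zed, 18), (x2, 7900, x2, Zed, 18), (x2, 8150, cs, Zed, 18), (x2, 9570, fin, Zed, 18)}
Keep only column(s) pid, eid: {(cs, 18), (fin, 18), (law, 18), (p3, 18), (x2, 18)}

{(cs, 18), (fin, 18), (law, 18), (p3, 18), (x2, 18)}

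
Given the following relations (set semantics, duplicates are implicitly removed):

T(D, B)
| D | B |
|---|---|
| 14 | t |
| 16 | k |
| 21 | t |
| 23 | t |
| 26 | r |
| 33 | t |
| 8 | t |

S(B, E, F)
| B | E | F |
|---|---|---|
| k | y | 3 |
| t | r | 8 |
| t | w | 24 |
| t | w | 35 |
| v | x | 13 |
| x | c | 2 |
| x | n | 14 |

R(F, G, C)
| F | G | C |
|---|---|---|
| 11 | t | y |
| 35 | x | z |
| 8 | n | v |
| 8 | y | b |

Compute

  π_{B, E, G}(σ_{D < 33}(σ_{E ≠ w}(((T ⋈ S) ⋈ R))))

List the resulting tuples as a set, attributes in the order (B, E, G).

{(t, r, n), (t, r, y)}

Joining T and S on B yields {(14, t, r, 8), (14, t, w, 24), (14, t, w, 35), (16, k, y, 3), (21, t, r, 8), (21, t, w, 24), (21, t, w, 35), (23, t, r, 8), (23, t, w, 24), (23, t, w, 35), (33, t, r, 8), (33, t, w, 24), (33, t, w, 35), (8, t, r, 8), (8, t, w, 24), (8, t, w, 35)}.
Joining (T ⋈ S) and R on F yields {(14, t, r, 8, n, v), (14, t, r, 8, y, b), (14, t, w, 35, x, z), (21, t, r, 8, n, v), (21, t, r, 8, y, b), (21, t, w, 35, x, z), (23, t, r, 8, n, v), (23, t, r, 8, y, b), (23, t, w, 35, x, z), (33, t, r, 8, n, v), (33, t, r, 8, y, b), (33, t, w, 35, x, z), (8, t, r, 8, n, v), (8, t, r, 8, y, b), (8, t, w, 35, x, z)}.
Selection E ≠ w: {(14, t, r, 8, n, v), (14, t, r, 8, y, b), (21, t, r, 8, n, v), (21, t, r, 8, y, b), (23, t, r, 8, n, v), (23, t, r, 8, y, b), (33, t, r, 8, n, v), (33, t, r, 8, y, b), (8, t, r, 8, n, v), (8, t, r, 8, y, b)}
Selection D < 33: {(14, t, r, 8, n, v), (14, t, r, 8, y, b), (21, t, r, 8, n, v), (21, t, r, 8, y, b), (23, t, r, 8, n, v), (23, t, r, 8, y, b), (8, t, r, 8, n, v), (8, t, r, 8, y, b)}
π_{B, E, G} gives {(t, r, n), (t, r, y)} (6 duplicate(s) eliminated).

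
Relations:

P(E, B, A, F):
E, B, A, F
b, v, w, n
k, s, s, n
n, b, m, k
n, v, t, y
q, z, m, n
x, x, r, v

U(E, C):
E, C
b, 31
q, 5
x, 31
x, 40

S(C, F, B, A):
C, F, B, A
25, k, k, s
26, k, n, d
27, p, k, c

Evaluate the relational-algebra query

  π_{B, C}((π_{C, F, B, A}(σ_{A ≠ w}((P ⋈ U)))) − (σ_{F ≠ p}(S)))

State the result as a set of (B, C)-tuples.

{(x, 31), (x, 40), (z, 5)}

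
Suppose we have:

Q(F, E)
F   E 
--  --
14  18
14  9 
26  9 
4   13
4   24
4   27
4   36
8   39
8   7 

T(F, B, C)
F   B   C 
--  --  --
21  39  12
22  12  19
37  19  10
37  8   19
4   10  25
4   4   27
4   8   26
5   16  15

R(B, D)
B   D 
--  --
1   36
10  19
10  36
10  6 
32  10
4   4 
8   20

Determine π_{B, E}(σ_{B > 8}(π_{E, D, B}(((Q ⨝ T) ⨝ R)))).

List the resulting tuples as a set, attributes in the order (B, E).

{(10, 13), (10, 24), (10, 27), (10, 36)}

Natural join on F: {(4, 13, 10, 25), (4, 13, 4, 27), (4, 13, 8, 26), (4, 24, 10, 25), (4, 24, 4, 27), (4, 24, 8, 26), (4, 27, 10, 25), (4, 27, 4, 27), (4, 27, 8, 26), (4, 36, 10, 25), (4, 36, 4, 27), (4, 36, 8, 26)}
Natural join on B: {(4, 13, 10, 25, 19), (4, 13, 10, 25, 36), (4, 13, 10, 25, 6), (4, 13, 4, 27, 4), (4, 13, 8, 26, 20), (4, 24, 10, 25, 19), (4, 24, 10, 25, 36), (4, 24, 10, 25, 6), (4, 24, 4, 27, 4), (4, 24, 8, 26, 20), (4, 27, 10, 25, 19), (4, 27, 10, 25, 36), (4, 27, 10, 25, 6), (4, 27, 4, 27, 4), (4, 27, 8, 26, 20), (4, 36, 10, 25, 19), (4, 36, 10, 25, 36), (4, 36, 10, 25, 6), (4, 36, 4, 27, 4), (4, 36, 8, 26, 20)}
π_{E, D, B} gives {(13, 19, 10), (13, 20, 8), (13, 36, 10), (13, 4, 4), (13, 6, 10), (24, 19, 10), (24, 20, 8), (24, 36, 10), (24, 4, 4), (24, 6, 10), (27, 19, 10), (27, 20, 8), (27, 36, 10), (27, 4, 4), (27, 6, 10), (36, 19, 10), (36, 20, 8), (36, 36, 10), (36, 4, 4), (36, 6, 10)}.
Selection B > 8: {(13, 19, 10), (13, 36, 10), (13, 6, 10), (24, 19, 10), (24, 36, 10), (24, 6, 10), (27, 19, 10), (27, 36, 10), (27, 6, 10), (36, 19, 10), (36, 36, 10), (36, 6, 10)}
π_{B, E} gives {(10, 13), (10, 24), (10, 27), (10, 36)} (8 duplicate(s) eliminated).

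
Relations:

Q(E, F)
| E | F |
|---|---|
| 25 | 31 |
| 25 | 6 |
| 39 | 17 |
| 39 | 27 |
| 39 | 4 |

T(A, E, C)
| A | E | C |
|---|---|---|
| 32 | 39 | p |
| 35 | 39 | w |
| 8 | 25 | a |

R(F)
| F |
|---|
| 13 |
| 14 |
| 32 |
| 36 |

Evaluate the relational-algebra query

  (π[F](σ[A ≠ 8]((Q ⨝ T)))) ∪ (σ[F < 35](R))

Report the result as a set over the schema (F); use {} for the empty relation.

{13, 14, 17, 27, 32, 4}

Natural join on E: {(25, 31, 8, a), (25, 6, 8, a), (39, 17, 32, p), (39, 17, 35, w), (39, 27, 32, p), (39, 27, 35, w), (39, 4, 32, p), (39, 4, 35, w)}
Apply σ_{A ≠ 8}; surviving tuples: {(39, 17, 32, p), (39, 17, 35, w), (39, 27, 32, p), (39, 27, 35, w), (39, 4, 32, p), (39, 4, 35, w)}
π_{F} gives {17, 27, 4} (3 duplicate(s) eliminated).
Apply σ_{F < 35}; surviving tuples: {13, 14, 32}
Union: {17, 27, 4} with {13, 14, 32} → {13, 14, 17, 27, 32, 4}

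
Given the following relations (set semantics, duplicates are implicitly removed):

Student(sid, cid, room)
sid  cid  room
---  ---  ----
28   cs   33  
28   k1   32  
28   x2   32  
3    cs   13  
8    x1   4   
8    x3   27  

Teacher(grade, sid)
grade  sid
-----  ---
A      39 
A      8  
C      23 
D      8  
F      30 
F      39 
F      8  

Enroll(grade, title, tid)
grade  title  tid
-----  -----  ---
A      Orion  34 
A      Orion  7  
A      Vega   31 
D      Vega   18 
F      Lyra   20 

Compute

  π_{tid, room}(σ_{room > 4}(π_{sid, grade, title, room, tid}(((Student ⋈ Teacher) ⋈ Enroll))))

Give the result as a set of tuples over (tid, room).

Student ⋈ Teacher (natural join on sid): {(8, x1, 4, A), (8, x1, 4, D), (8, x1, 4, F), (8, x3, 27, A), (8, x3, 27, D), (8, x3, 27, F)}
(Student ⋈ Teacher) ⋈ Enroll (natural join on grade): {(8, x1, 4, A, Orion, 34), (8, x1, 4, A, Orion, 7), (8, x1, 4, A, Vega, 31), (8, x1, 4, D, Vega, 18), (8, x1, 4, F, Lyra, 20), (8, x3, 27, A, Orion, 34), (8, x3, 27, A, Orion, 7), (8, x3, 27, A, Vega, 31), (8, x3, 27, D, Vega, 18), (8, x3, 27, F, Lyra, 20)}
π_{sid, grade, title, room, tid} gives {(8, A, Orion, 27, 34), (8, A, Orion, 27, 7), (8, A, Orion, 4, 34), (8, A, Orion, 4, 7), (8, A, Vega, 27, 31), (8, A, Vega, 4, 31), (8, D, Vega, 27, 18), (8, D, Vega, 4, 18), (8, F, Lyra, 27, 20), (8, F, Lyra, 4, 20)}.
Selection room > 4: {(8, A, Orion, 27, 34), (8, A, Orion, 27, 7), (8, A, Vega, 27, 31), (8, D, Vega, 27, 18), (8, F, Lyra, 27, 20)}
π_{tid, room} gives {(18, 27), (20, 27), (31, 27), (34, 27), (7, 27)}.

{(18, 27), (20, 27), (31, 27), (34, 27), (7, 27)}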